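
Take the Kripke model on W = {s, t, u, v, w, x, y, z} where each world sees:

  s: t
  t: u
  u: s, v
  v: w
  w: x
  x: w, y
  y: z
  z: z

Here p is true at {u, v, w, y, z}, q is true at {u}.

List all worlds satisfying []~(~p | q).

{v, x, y, z}

s: successors {t}; ~(~p | q) there: t:F. ✗
t: successors {u}; ~(~p | q) there: u:F. ✗
u: successors {s, v}; ~(~p | q) there: s:F, v:T. ✗
v: successors {w}; ~(~p | q) there: w:T. ✓
w: successors {x}; ~(~p | q) there: x:F. ✗
x: successors {w, y}; ~(~p | q) there: w:T, y:T. ✓
y: successors {z}; ~(~p | q) there: z:T. ✓
z: successors {z}; ~(~p | q) there: z:T. ✓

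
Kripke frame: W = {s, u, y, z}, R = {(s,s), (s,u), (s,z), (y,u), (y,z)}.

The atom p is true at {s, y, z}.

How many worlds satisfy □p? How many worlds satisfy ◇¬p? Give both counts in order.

For □p:
s: successors {s, u, z}; p there: s:T, u:F, z:T. ✗
u: no successors, so □p holds vacuously. ✓
y: successors {u, z}; p there: u:F, z:T. ✗
z: no successors, so □p holds vacuously. ✓
— 2 worlds.
For ◇¬p:
s: successors {s, u, z}; ¬p there: s:F, u:T, z:F. ✓
u: no successors, so ◇¬p fails. ✗
y: successors {u, z}; ¬p there: u:T, z:F. ✓
z: no successors, so ◇¬p fails. ✗
— 2 worlds.

2 and 2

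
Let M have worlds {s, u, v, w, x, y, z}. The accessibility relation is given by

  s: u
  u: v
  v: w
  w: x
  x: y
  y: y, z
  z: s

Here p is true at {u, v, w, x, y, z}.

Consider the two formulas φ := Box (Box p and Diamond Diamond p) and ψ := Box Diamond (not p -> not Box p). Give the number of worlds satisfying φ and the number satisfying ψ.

6 and 6

For Box (Box p and Diamond Diamond p):
s: successors {u}; Box p and Diamond Diamond p there: u:T. ✓
u: successors {v}; Box p and Diamond Diamond p there: v:T. ✓
v: successors {w}; Box p and Diamond Diamond p there: w:T. ✓
w: successors {x}; Box p and Diamond Diamond p there: x:T. ✓
x: successors {y}; Box p and Diamond Diamond p there: y:T. ✓
y: successors {y, z}; Box p and Diamond Diamond p there: y:T, z:F. ✗
z: successors {s}; Box p and Diamond Diamond p there: s:T. ✓
— 6 worlds.
For Box Diamond (not p -> not Box p):
s: successors {u}; Diamond (not p -> not Box p) there: u:T. ✓
u: successors {v}; Diamond (not p -> not Box p) there: v:T. ✓
v: successors {w}; Diamond (not p -> not Box p) there: w:T. ✓
w: successors {x}; Diamond (not p -> not Box p) there: x:T. ✓
x: successors {y}; Diamond (not p -> not Box p) there: y:T. ✓
y: successors {y, z}; Diamond (not p -> not Box p) there: y:T, z:F. ✗
z: successors {s}; Diamond (not p -> not Box p) there: s:T. ✓
— 6 worlds.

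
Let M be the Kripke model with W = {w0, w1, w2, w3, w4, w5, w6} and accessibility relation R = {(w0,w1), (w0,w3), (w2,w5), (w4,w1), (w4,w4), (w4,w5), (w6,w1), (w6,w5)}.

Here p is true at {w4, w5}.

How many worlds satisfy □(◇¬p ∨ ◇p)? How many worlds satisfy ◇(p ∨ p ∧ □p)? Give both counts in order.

3 and 3

For □(◇¬p ∨ ◇p):
w0: successors {w1, w3}; ◇¬p ∨ ◇p there: w1:F, w3:F. ✗
w1: no successors, so □(◇¬p ∨ ◇p) holds vacuously. ✓
w2: successors {w5}; ◇¬p ∨ ◇p there: w5:F. ✗
w3: no successors, so □(◇¬p ∨ ◇p) holds vacuously. ✓
w4: successors {w1, w4, w5}; ◇¬p ∨ ◇p there: w1:F, w4:T, w5:F. ✗
w5: no successors, so □(◇¬p ∨ ◇p) holds vacuously. ✓
w6: successors {w1, w5}; ◇¬p ∨ ◇p there: w1:F, w5:F. ✗
— 3 worlds.
For ◇(p ∨ p ∧ □p):
w0: successors {w1, w3}; p ∨ p ∧ □p there: w1:F, w3:F. ✗
w1: no successors, so ◇(p ∨ p ∧ □p) fails. ✗
w2: successors {w5}; p ∨ p ∧ □p there: w5:T. ✓
w3: no successors, so ◇(p ∨ p ∧ □p) fails. ✗
w4: successors {w1, w4, w5}; p ∨ p ∧ □p there: w1:F, w4:T, w5:T. ✓
w5: no successors, so ◇(p ∨ p ∧ □p) fails. ✗
w6: successors {w1, w5}; p ∨ p ∧ □p there: w1:F, w5:T. ✓
— 3 worlds.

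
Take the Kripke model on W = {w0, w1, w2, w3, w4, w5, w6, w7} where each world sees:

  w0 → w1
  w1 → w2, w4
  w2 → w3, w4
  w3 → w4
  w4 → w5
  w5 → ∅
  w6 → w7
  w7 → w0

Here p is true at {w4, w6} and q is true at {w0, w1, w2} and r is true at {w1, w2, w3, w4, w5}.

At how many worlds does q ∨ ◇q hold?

w0: q is T, ◇q is T. ✓
w1: q is T, ◇q is T. ✓
w2: q is T, ◇q is F. ✓
w3: q is F, ◇q is F. ✗
w4: q is F, ◇q is F. ✗
w5: q is F, ◇q is F. ✗
w6: q is F, ◇q is F. ✗
w7: q is F, ◇q is T. ✓
Satisfying worlds: {w0, w1, w2, w7}.

4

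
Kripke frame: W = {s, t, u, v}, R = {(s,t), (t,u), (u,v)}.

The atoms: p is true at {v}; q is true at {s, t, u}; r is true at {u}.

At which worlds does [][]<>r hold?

{u, v}

s: successors {t}; []<>r there: t:F. ✗
t: successors {u}; []<>r there: u:F. ✗
u: successors {v}; []<>r there: v:T. ✓
v: no successors, so [][]<>r holds vacuously. ✓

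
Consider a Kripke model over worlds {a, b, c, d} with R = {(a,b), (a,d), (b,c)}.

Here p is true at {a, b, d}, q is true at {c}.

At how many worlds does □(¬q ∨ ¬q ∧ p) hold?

a: successors {b, d}; ¬q ∨ ¬q ∧ p there: b:T, d:T. ✓
b: successors {c}; ¬q ∨ ¬q ∧ p there: c:F. ✗
c: no successors, so □(¬q ∨ ¬q ∧ p) holds vacuously. ✓
d: no successors, so □(¬q ∨ ¬q ∧ p) holds vacuously. ✓
Satisfying worlds: {a, c, d}.

3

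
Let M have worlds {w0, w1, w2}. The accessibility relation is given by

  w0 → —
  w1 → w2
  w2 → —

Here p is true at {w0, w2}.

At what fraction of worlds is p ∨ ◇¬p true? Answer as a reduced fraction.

2/3

w0: p is T, ◇¬p is F. ✓
w1: p is F, ◇¬p is F. ✗
w2: p is T, ◇¬p is F. ✓
That's 2 of 3 worlds, so 2/3.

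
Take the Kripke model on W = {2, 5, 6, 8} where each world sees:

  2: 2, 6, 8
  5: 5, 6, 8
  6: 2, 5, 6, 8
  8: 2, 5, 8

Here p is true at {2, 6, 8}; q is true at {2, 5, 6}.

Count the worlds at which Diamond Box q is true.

2: successors {2, 6, 8}; Box q there: 2:F, 6:F, 8:F. ✗
5: successors {5, 6, 8}; Box q there: 5:F, 6:F, 8:F. ✗
6: successors {2, 5, 6, 8}; Box q there: 2:F, 5:F, 6:F, 8:F. ✗
8: successors {2, 5, 8}; Box q there: 2:F, 5:F, 8:F. ✗
Satisfying worlds: ∅.

0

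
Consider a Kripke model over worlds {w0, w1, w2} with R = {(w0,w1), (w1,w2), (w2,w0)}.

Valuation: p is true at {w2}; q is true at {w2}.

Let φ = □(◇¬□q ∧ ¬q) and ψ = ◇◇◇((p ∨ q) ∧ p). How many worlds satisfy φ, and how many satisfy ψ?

For □(◇¬□q ∧ ¬q):
w0: successors {w1}; ◇¬□q ∧ ¬q there: w1:T. ✓
w1: successors {w2}; ◇¬□q ∧ ¬q there: w2:F. ✗
w2: successors {w0}; ◇¬□q ∧ ¬q there: w0:F. ✗
— 1 world.
For ◇◇◇((p ∨ q) ∧ p):
w0: successors {w1}; ◇◇((p ∨ q) ∧ p) there: w1:F. ✗
w1: successors {w2}; ◇◇((p ∨ q) ∧ p) there: w2:F. ✗
w2: successors {w0}; ◇◇((p ∨ q) ∧ p) there: w0:T. ✓
— 1 world.

1 and 1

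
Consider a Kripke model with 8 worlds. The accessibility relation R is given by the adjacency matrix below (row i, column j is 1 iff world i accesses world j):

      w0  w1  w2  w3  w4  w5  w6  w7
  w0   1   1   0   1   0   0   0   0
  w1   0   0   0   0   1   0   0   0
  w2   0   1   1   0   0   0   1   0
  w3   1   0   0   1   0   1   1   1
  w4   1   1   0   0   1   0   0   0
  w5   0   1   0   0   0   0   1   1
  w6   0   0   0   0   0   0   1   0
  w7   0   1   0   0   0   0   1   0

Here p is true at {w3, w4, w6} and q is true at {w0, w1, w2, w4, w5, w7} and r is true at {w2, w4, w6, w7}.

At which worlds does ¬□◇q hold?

{w2, w3, w5, w6, w7}

w0: □◇q is T. ✗
w1: □◇q is T. ✗
w2: □◇q is F. ✓
w3: □◇q is F. ✓
w4: □◇q is T. ✗
w5: □◇q is F. ✓
w6: □◇q is F. ✓
w7: □◇q is F. ✓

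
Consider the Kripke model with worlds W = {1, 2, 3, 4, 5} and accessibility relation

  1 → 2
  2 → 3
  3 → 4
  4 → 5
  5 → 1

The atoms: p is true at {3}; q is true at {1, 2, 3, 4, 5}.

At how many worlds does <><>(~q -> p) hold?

1: successors {2}; <>(~q -> p) there: 2:T. ✓
2: successors {3}; <>(~q -> p) there: 3:T. ✓
3: successors {4}; <>(~q -> p) there: 4:T. ✓
4: successors {5}; <>(~q -> p) there: 5:T. ✓
5: successors {1}; <>(~q -> p) there: 1:T. ✓
Satisfying worlds: {1, 2, 3, 4, 5}.

5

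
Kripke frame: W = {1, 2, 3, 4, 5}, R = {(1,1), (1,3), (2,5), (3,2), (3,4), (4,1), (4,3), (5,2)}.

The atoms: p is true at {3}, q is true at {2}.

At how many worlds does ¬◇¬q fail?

1: ◇¬q is T. ✗
2: ◇¬q is T. ✗
3: ◇¬q is T. ✗
4: ◇¬q is T. ✗
5: ◇¬q is F. ✓
Satisfying worlds: {5}.
So ¬◇¬q fails at the other 4 worlds.

4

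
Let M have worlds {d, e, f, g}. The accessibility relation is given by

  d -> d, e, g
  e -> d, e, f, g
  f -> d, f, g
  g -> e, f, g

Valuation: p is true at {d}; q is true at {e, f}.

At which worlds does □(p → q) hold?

{g}

d: successors {d, e, g}; p → q there: d:F, e:T, g:T. ✗
e: successors {d, e, f, g}; p → q there: d:F, e:T, f:T, g:T. ✗
f: successors {d, f, g}; p → q there: d:F, f:T, g:T. ✗
g: successors {e, f, g}; p → q there: e:T, f:T, g:T. ✓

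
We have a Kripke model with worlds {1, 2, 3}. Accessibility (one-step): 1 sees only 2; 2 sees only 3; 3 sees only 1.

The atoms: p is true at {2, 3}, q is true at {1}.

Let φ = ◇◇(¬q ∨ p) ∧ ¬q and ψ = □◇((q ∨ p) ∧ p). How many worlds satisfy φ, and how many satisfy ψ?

For ◇◇(¬q ∨ p) ∧ ¬q:
1: ◇◇(¬q ∨ p) is T, ¬q is F. ✗
2: ◇◇(¬q ∨ p) is F, ¬q is T. ✗
3: ◇◇(¬q ∨ p) is T, ¬q is T. ✓
— 1 world.
For □◇((q ∨ p) ∧ p):
1: successors {2}; ◇((q ∨ p) ∧ p) there: 2:T. ✓
2: successors {3}; ◇((q ∨ p) ∧ p) there: 3:F. ✗
3: successors {1}; ◇((q ∨ p) ∧ p) there: 1:T. ✓
— 2 worlds.

1 and 2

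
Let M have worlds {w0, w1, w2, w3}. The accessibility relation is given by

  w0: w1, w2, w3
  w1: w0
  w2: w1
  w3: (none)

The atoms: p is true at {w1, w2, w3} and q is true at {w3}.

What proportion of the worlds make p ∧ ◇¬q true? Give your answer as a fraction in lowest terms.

w0: p is F, ◇¬q is T. ✗
w1: p is T, ◇¬q is T. ✓
w2: p is T, ◇¬q is T. ✓
w3: p is T, ◇¬q is F. ✗
That's 2 of 4 worlds, so 2/4 = 1/2.

1/2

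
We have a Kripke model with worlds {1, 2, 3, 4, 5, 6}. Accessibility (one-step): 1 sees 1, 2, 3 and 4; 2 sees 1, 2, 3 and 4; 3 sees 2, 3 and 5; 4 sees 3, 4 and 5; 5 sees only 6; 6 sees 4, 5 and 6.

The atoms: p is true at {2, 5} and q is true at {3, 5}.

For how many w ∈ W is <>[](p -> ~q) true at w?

1: successors {1, 2, 3, 4}; [](p -> ~q) there: 1:T, 2:T, 3:F, 4:F. ✓
2: successors {1, 2, 3, 4}; [](p -> ~q) there: 1:T, 2:T, 3:F, 4:F. ✓
3: successors {2, 3, 5}; [](p -> ~q) there: 2:T, 3:F, 5:T. ✓
4: successors {3, 4, 5}; [](p -> ~q) there: 3:F, 4:F, 5:T. ✓
5: successors {6}; [](p -> ~q) there: 6:F. ✗
6: successors {4, 5, 6}; [](p -> ~q) there: 4:F, 5:T, 6:F. ✓
Satisfying worlds: {1, 2, 3, 4, 6}.

5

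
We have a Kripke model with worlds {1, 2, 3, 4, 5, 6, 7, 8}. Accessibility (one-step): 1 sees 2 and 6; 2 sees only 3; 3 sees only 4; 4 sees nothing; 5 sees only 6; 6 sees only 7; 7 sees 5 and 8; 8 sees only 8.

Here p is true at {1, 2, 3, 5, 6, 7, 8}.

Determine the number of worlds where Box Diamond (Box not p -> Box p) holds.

6

1: successors {2, 6}; Diamond (Box not p -> Box p) there: 2:F, 6:T. ✗
2: successors {3}; Diamond (Box not p -> Box p) there: 3:T. ✓
3: successors {4}; Diamond (Box not p -> Box p) there: 4:F. ✗
4: no successors, so Box Diamond (Box not p -> Box p) holds vacuously. ✓
5: successors {6}; Diamond (Box not p -> Box p) there: 6:T. ✓
6: successors {7}; Diamond (Box not p -> Box p) there: 7:T. ✓
7: successors {5, 8}; Diamond (Box not p -> Box p) there: 5:T, 8:T. ✓
8: successors {8}; Diamond (Box not p -> Box p) there: 8:T. ✓
Satisfying worlds: {2, 4, 5, 6, 7, 8}.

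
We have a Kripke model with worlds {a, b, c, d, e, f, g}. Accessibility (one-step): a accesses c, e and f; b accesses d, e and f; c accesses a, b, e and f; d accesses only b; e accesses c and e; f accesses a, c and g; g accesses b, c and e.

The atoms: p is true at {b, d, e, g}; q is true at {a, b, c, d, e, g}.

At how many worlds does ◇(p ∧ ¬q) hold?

a: successors {c, e, f}; p ∧ ¬q there: c:F, e:F, f:F. ✗
b: successors {d, e, f}; p ∧ ¬q there: d:F, e:F, f:F. ✗
c: successors {a, b, e, f}; p ∧ ¬q there: a:F, b:F, e:F, f:F. ✗
d: successors {b}; p ∧ ¬q there: b:F. ✗
e: successors {c, e}; p ∧ ¬q there: c:F, e:F. ✗
f: successors {a, c, g}; p ∧ ¬q there: a:F, c:F, g:F. ✗
g: successors {b, c, e}; p ∧ ¬q there: b:F, c:F, e:F. ✗
Satisfying worlds: ∅.

0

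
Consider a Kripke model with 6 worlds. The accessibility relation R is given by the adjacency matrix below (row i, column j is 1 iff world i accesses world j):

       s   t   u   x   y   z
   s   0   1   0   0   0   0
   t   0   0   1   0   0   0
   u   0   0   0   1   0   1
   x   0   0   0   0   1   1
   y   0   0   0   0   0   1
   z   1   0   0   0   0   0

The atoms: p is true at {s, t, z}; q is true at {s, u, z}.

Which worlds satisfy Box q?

{t, y, z}

s: successors {t}; q there: t:F. ✗
t: successors {u}; q there: u:T. ✓
u: successors {x, z}; q there: x:F, z:T. ✗
x: successors {y, z}; q there: y:F, z:T. ✗
y: successors {z}; q there: z:T. ✓
z: successors {s}; q there: s:T. ✓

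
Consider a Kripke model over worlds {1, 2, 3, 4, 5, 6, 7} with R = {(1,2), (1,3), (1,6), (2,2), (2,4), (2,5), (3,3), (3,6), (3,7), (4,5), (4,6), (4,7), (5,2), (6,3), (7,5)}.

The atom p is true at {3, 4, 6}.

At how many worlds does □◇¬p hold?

4

1: successors {2, 3, 6}; ◇¬p there: 2:T, 3:T, 6:F. ✗
2: successors {2, 4, 5}; ◇¬p there: 2:T, 4:T, 5:T. ✓
3: successors {3, 6, 7}; ◇¬p there: 3:T, 6:F, 7:T. ✗
4: successors {5, 6, 7}; ◇¬p there: 5:T, 6:F, 7:T. ✗
5: successors {2}; ◇¬p there: 2:T. ✓
6: successors {3}; ◇¬p there: 3:T. ✓
7: successors {5}; ◇¬p there: 5:T. ✓
Satisfying worlds: {2, 5, 6, 7}.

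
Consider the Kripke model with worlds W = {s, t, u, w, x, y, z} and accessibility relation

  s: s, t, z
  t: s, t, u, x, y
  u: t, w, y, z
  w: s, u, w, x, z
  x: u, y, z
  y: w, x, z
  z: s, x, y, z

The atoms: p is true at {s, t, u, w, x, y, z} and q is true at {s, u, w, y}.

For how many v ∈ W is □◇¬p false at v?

7

s: successors {s, t, z}; ◇¬p there: s:F, t:F, z:F. ✗
t: successors {s, t, u, x, y}; ◇¬p there: s:F, t:F, u:F, x:F, y:F. ✗
u: successors {t, w, y, z}; ◇¬p there: t:F, w:F, y:F, z:F. ✗
w: successors {s, u, w, x, z}; ◇¬p there: s:F, u:F, w:F, x:F, z:F. ✗
x: successors {u, y, z}; ◇¬p there: u:F, y:F, z:F. ✗
y: successors {w, x, z}; ◇¬p there: w:F, x:F, z:F. ✗
z: successors {s, x, y, z}; ◇¬p there: s:F, x:F, y:F, z:F. ✗
Satisfying worlds: ∅.
So □◇¬p fails at the other 7 worlds.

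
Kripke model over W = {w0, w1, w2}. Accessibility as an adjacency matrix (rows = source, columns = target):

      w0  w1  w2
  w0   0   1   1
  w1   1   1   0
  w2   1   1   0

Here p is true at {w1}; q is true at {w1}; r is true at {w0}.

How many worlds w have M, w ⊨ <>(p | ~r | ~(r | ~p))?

w0: successors {w1, w2}; p | ~r | ~(r | ~p) there: w1:T, w2:T. ✓
w1: successors {w0, w1}; p | ~r | ~(r | ~p) there: w0:F, w1:T. ✓
w2: successors {w0, w1}; p | ~r | ~(r | ~p) there: w0:F, w1:T. ✓
Satisfying worlds: {w0, w1, w2}.

3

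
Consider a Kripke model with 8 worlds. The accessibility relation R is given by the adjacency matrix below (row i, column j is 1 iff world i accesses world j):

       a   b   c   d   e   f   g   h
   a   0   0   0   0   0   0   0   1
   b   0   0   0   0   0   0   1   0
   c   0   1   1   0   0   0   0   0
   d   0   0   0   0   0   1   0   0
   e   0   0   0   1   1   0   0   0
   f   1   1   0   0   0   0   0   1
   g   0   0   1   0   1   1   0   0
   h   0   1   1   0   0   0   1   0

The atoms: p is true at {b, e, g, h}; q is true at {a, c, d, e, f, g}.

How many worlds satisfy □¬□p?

a: successors {h}; ¬□p there: h:T. ✓
b: successors {g}; ¬□p there: g:T. ✓
c: successors {b, c}; ¬□p there: b:F, c:T. ✗
d: successors {f}; ¬□p there: f:T. ✓
e: successors {d, e}; ¬□p there: d:T, e:T. ✓
f: successors {a, b, h}; ¬□p there: a:F, b:F, h:T. ✗
g: successors {c, e, f}; ¬□p there: c:T, e:T, f:T. ✓
h: successors {b, c, g}; ¬□p there: b:F, c:T, g:T. ✗
Satisfying worlds: {a, b, d, e, g}.

5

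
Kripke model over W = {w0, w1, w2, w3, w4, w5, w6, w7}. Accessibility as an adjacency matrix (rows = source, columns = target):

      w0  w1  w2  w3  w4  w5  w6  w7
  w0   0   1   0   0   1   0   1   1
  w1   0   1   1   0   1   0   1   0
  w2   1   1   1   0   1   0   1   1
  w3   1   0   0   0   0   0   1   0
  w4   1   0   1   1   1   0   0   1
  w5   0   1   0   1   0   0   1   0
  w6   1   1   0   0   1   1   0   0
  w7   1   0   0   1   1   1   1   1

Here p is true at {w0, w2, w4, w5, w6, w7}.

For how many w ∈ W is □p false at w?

7

w0: successors {w1, w4, w6, w7}; p there: w1:F, w4:T, w6:T, w7:T. ✗
w1: successors {w1, w2, w4, w6}; p there: w1:F, w2:T, w4:T, w6:T. ✗
w2: successors {w0, w1, w2, w4, w6, w7}; p there: w0:T, w1:F, w2:T, w4:T, w6:T, w7:T. ✗
w3: successors {w0, w6}; p there: w0:T, w6:T. ✓
w4: successors {w0, w2, w3, w4, w7}; p there: w0:T, w2:T, w3:F, w4:T, w7:T. ✗
w5: successors {w1, w3, w6}; p there: w1:F, w3:F, w6:T. ✗
w6: successors {w0, w1, w4, w5}; p there: w0:T, w1:F, w4:T, w5:T. ✗
w7: successors {w0, w3, w4, w5, w6, w7}; p there: w0:T, w3:F, w4:T, w5:T, w6:T, w7:T. ✗
Satisfying worlds: {w3}.
So □p fails at the other 7 worlds.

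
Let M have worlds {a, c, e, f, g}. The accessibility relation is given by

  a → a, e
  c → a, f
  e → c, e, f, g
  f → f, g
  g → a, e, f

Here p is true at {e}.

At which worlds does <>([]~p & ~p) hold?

{c, e, f, g}

a: successors {a, e}; []~p & ~p there: a:F, e:F. ✗
c: successors {a, f}; []~p & ~p there: a:F, f:T. ✓
e: successors {c, e, f, g}; []~p & ~p there: c:T, e:F, f:T, g:F. ✓
f: successors {f, g}; []~p & ~p there: f:T, g:F. ✓
g: successors {a, e, f}; []~p & ~p there: a:F, e:F, f:T. ✓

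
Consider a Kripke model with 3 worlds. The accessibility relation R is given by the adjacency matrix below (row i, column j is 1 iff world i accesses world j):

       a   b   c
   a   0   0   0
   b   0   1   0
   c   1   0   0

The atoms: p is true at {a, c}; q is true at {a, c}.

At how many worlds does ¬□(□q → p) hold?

a: □(□q → p) is T. ✗
b: □(□q → p) is T. ✗
c: □(□q → p) is T. ✗
Satisfying worlds: ∅.

0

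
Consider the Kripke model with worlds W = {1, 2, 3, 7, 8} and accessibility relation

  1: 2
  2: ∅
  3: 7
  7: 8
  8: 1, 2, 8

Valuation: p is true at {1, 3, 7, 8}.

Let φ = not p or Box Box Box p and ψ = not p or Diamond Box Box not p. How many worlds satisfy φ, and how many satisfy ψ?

2 and 3

For not p or Box Box Box p:
1: not p is F, Box Box Box p is T. ✓
2: not p is T, Box Box Box p is T. ✓
3: not p is F, Box Box Box p is F. ✗
7: not p is F, Box Box Box p is F. ✗
8: not p is F, Box Box Box p is F. ✗
— 2 worlds.
For not p or Diamond Box Box not p:
1: not p is F, Diamond Box Box not p is T. ✓
2: not p is T, Diamond Box Box not p is F. ✓
3: not p is F, Diamond Box Box not p is F. ✗
7: not p is F, Diamond Box Box not p is F. ✗
8: not p is F, Diamond Box Box not p is T. ✓
— 3 worlds.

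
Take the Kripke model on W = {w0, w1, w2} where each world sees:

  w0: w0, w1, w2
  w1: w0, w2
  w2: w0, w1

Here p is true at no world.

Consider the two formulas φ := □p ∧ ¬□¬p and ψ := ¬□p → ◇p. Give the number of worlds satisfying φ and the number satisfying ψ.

For □p ∧ ¬□¬p:
w0: □p is F, ¬□¬p is F. ✗
w1: □p is F, ¬□¬p is F. ✗
w2: □p is F, ¬□¬p is F. ✗
— 0 worlds.
For ¬□p → ◇p:
w0: ¬□p is T, ◇p is F. ✗
w1: ¬□p is T, ◇p is F. ✗
w2: ¬□p is T, ◇p is F. ✗
— 0 worlds.

0 and 0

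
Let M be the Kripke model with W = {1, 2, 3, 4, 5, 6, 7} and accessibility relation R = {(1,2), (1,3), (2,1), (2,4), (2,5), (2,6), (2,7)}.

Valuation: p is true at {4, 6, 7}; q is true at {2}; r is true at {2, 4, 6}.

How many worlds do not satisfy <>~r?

5

1: successors {2, 3}; ~r there: 2:F, 3:T. ✓
2: successors {1, 4, 5, 6, 7}; ~r there: 1:T, 4:F, 5:T, 6:F, 7:T. ✓
3: no successors, so <>~r fails. ✗
4: no successors, so <>~r fails. ✗
5: no successors, so <>~r fails. ✗
6: no successors, so <>~r fails. ✗
7: no successors, so <>~r fails. ✗
Satisfying worlds: {1, 2}.
So <>~r fails at the other 5 worlds.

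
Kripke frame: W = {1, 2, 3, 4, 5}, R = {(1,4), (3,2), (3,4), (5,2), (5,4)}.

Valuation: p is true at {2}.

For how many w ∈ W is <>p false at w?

1: successors {4}; p there: 4:F. ✗
2: no successors, so <>p fails. ✗
3: successors {2, 4}; p there: 2:T, 4:F. ✓
4: no successors, so <>p fails. ✗
5: successors {2, 4}; p there: 2:T, 4:F. ✓
Satisfying worlds: {3, 5}.
So <>p fails at the other 3 worlds.

3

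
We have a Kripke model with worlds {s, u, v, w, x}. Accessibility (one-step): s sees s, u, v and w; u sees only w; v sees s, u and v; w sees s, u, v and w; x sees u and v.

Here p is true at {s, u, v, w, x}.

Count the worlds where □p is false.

s: successors {s, u, v, w}; p there: s:T, u:T, v:T, w:T. ✓
u: successors {w}; p there: w:T. ✓
v: successors {s, u, v}; p there: s:T, u:T, v:T. ✓
w: successors {s, u, v, w}; p there: s:T, u:T, v:T, w:T. ✓
x: successors {u, v}; p there: u:T, v:T. ✓
Satisfying worlds: {s, u, v, w, x}.
So □p fails at the other 0 worlds.

0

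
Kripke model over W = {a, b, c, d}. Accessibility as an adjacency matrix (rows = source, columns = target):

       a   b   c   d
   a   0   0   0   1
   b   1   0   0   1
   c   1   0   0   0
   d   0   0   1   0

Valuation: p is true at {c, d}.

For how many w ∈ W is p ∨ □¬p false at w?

2

a: p is F, □¬p is F. ✗
b: p is F, □¬p is F. ✗
c: p is T, □¬p is T. ✓
d: p is T, □¬p is F. ✓
Satisfying worlds: {c, d}.
So p ∨ □¬p fails at the other 2 worlds.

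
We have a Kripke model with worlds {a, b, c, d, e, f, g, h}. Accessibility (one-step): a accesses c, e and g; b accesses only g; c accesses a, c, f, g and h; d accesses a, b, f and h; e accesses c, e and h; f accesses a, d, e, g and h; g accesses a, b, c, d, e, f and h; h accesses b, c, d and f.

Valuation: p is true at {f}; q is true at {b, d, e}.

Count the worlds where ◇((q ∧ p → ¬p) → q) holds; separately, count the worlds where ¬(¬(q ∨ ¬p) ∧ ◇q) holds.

6 and 7

For ◇((q ∧ p → ¬p) → q):
a: successors {c, e, g}; (q ∧ p → ¬p) → q there: c:F, e:T, g:F. ✓
b: successors {g}; (q ∧ p → ¬p) → q there: g:F. ✗
c: successors {a, c, f, g, h}; (q ∧ p → ¬p) → q there: a:F, c:F, f:F, g:F, h:F. ✗
d: successors {a, b, f, h}; (q ∧ p → ¬p) → q there: a:F, b:T, f:F, h:F. ✓
e: successors {c, e, h}; (q ∧ p → ¬p) → q there: c:F, e:T, h:F. ✓
f: successors {a, d, e, g, h}; (q ∧ p → ¬p) → q there: a:F, d:T, e:T, g:F, h:F. ✓
g: successors {a, b, c, d, e, f, h}; (q ∧ p → ¬p) → q there: a:F, b:T, c:F, d:T, e:T, f:F, h:F. ✓
h: successors {b, c, d, f}; (q ∧ p → ¬p) → q there: b:T, c:F, d:T, f:F. ✓
— 6 worlds.
For ¬(¬(q ∨ ¬p) ∧ ◇q):
a: ¬(q ∨ ¬p) ∧ ◇q is F. ✓
b: ¬(q ∨ ¬p) ∧ ◇q is F. ✓
c: ¬(q ∨ ¬p) ∧ ◇q is F. ✓
d: ¬(q ∨ ¬p) ∧ ◇q is F. ✓
e: ¬(q ∨ ¬p) ∧ ◇q is F. ✓
f: ¬(q ∨ ¬p) ∧ ◇q is T. ✗
g: ¬(q ∨ ¬p) ∧ ◇q is F. ✓
h: ¬(q ∨ ¬p) ∧ ◇q is F. ✓
— 7 worlds.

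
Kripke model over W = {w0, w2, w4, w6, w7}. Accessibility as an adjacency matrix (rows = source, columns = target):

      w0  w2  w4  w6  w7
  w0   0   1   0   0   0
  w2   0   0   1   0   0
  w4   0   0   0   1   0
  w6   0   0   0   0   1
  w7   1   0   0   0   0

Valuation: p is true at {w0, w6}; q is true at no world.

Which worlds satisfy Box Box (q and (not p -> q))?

∅

w0: successors {w2}; Box (q and (not p -> q)) there: w2:F. ✗
w2: successors {w4}; Box (q and (not p -> q)) there: w4:F. ✗
w4: successors {w6}; Box (q and (not p -> q)) there: w6:F. ✗
w6: successors {w7}; Box (q and (not p -> q)) there: w7:F. ✗
w7: successors {w0}; Box (q and (not p -> q)) there: w0:F. ✗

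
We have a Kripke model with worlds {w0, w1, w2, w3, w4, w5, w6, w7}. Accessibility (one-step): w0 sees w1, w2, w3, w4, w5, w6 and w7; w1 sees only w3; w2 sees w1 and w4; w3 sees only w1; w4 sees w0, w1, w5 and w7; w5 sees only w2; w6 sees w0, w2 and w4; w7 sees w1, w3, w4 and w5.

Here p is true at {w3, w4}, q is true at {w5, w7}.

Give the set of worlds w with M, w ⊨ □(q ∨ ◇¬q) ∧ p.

w0: □(q ∨ ◇¬q) is T, p is F. ✗
w1: □(q ∨ ◇¬q) is T, p is F. ✗
w2: □(q ∨ ◇¬q) is T, p is F. ✗
w3: □(q ∨ ◇¬q) is T, p is T. ✓
w4: □(q ∨ ◇¬q) is T, p is T. ✓
w5: □(q ∨ ◇¬q) is T, p is F. ✗
w6: □(q ∨ ◇¬q) is T, p is F. ✗
w7: □(q ∨ ◇¬q) is T, p is F. ✗

{w3, w4}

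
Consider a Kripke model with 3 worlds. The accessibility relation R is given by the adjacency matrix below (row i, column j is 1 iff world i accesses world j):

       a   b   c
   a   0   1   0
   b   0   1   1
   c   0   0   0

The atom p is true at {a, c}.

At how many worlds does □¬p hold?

2

a: successors {b}; ¬p there: b:T. ✓
b: successors {b, c}; ¬p there: b:T, c:F. ✗
c: no successors, so □¬p holds vacuously. ✓
Satisfying worlds: {a, c}.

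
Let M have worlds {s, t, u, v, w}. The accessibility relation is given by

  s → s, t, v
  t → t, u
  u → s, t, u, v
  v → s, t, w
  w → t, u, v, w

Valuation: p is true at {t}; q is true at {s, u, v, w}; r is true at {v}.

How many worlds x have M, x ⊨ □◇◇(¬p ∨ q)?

5

s: successors {s, t, v}; ◇◇(¬p ∨ q) there: s:T, t:T, v:T. ✓
t: successors {t, u}; ◇◇(¬p ∨ q) there: t:T, u:T. ✓
u: successors {s, t, u, v}; ◇◇(¬p ∨ q) there: s:T, t:T, u:T, v:T. ✓
v: successors {s, t, w}; ◇◇(¬p ∨ q) there: s:T, t:T, w:T. ✓
w: successors {t, u, v, w}; ◇◇(¬p ∨ q) there: t:T, u:T, v:T, w:T. ✓
Satisfying worlds: {s, t, u, v, w}.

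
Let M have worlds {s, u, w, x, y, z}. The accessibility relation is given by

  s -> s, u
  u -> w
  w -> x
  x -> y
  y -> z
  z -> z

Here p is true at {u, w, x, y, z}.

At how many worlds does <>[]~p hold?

0

s: successors {s, u}; []~p there: s:F, u:F. ✗
u: successors {w}; []~p there: w:F. ✗
w: successors {x}; []~p there: x:F. ✗
x: successors {y}; []~p there: y:F. ✗
y: successors {z}; []~p there: z:F. ✗
z: successors {z}; []~p there: z:F. ✗
Satisfying worlds: ∅.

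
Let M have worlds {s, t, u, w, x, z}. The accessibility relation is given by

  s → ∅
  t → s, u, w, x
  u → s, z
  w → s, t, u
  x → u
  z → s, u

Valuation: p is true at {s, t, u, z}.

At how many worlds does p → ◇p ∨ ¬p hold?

5

s: p is T, ◇p ∨ ¬p is F. ✗
t: p is T, ◇p ∨ ¬p is T. ✓
u: p is T, ◇p ∨ ¬p is T. ✓
w: p is F, ◇p ∨ ¬p is T. ✓
x: p is F, ◇p ∨ ¬p is T. ✓
z: p is T, ◇p ∨ ¬p is T. ✓
Satisfying worlds: {t, u, w, x, z}.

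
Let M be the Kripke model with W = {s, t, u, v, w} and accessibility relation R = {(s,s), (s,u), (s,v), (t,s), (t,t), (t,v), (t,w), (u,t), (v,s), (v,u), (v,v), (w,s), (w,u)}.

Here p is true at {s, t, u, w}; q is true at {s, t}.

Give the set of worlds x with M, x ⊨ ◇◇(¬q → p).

s: successors {s, u, v}; ◇(¬q → p) there: s:T, u:T, v:T. ✓
t: successors {s, t, v, w}; ◇(¬q → p) there: s:T, t:T, v:T, w:T. ✓
u: successors {t}; ◇(¬q → p) there: t:T. ✓
v: successors {s, u, v}; ◇(¬q → p) there: s:T, u:T, v:T. ✓
w: successors {s, u}; ◇(¬q → p) there: s:T, u:T. ✓

{s, t, u, v, w}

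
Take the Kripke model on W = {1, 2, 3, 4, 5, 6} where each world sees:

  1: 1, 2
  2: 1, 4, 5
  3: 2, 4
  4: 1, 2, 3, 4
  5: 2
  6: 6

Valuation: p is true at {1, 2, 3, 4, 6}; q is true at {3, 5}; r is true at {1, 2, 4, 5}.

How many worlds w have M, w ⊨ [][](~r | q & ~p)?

1: successors {1, 2}; [](~r | q & ~p) there: 1:F, 2:F. ✗
2: successors {1, 4, 5}; [](~r | q & ~p) there: 1:F, 4:F, 5:F. ✗
3: successors {2, 4}; [](~r | q & ~p) there: 2:F, 4:F. ✗
4: successors {1, 2, 3, 4}; [](~r | q & ~p) there: 1:F, 2:F, 3:F, 4:F. ✗
5: successors {2}; [](~r | q & ~p) there: 2:F. ✗
6: successors {6}; [](~r | q & ~p) there: 6:T. ✓
Satisfying worlds: {6}.

1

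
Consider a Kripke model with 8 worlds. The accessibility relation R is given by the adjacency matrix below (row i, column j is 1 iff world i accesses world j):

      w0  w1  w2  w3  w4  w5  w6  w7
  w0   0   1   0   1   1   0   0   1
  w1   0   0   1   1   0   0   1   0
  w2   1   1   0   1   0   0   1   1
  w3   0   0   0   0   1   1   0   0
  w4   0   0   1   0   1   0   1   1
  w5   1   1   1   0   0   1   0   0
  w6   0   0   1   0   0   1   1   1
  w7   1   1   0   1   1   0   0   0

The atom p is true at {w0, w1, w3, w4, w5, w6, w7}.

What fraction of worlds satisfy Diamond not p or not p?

5/8

w0: Diamond not p is F, not p is F. ✗
w1: Diamond not p is T, not p is F. ✓
w2: Diamond not p is F, not p is T. ✓
w3: Diamond not p is F, not p is F. ✗
w4: Diamond not p is T, not p is F. ✓
w5: Diamond not p is T, not p is F. ✓
w6: Diamond not p is T, not p is F. ✓
w7: Diamond not p is F, not p is F. ✗
That's 5 of 8 worlds, so 5/8.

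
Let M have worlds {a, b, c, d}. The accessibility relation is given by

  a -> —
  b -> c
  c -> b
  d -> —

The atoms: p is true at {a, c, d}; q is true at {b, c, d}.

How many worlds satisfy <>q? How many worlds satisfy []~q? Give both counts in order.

For <>q:
a: no successors, so <>q fails. ✗
b: successors {c}; q there: c:T. ✓
c: successors {b}; q there: b:T. ✓
d: no successors, so <>q fails. ✗
— 2 worlds.
For []~q:
a: no successors, so []~q holds vacuously. ✓
b: successors {c}; ~q there: c:F. ✗
c: successors {b}; ~q there: b:F. ✗
d: no successors, so []~q holds vacuously. ✓
— 2 worlds.

2 and 2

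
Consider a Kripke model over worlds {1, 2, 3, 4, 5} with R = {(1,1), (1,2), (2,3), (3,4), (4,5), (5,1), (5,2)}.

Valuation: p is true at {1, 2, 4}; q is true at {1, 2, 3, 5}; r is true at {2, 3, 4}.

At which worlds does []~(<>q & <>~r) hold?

{2}

1: successors {1, 2}; ~(<>q & <>~r) there: 1:F, 2:T. ✗
2: successors {3}; ~(<>q & <>~r) there: 3:T. ✓
3: successors {4}; ~(<>q & <>~r) there: 4:F. ✗
4: successors {5}; ~(<>q & <>~r) there: 5:F. ✗
5: successors {1, 2}; ~(<>q & <>~r) there: 1:F, 2:T. ✗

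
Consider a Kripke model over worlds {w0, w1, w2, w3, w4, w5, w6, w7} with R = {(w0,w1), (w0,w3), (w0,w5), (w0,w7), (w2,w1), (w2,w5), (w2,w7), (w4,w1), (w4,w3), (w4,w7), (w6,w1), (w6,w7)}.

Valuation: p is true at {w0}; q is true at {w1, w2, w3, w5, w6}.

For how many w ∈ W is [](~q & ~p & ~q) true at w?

4

w0: successors {w1, w3, w5, w7}; ~q & ~p & ~q there: w1:F, w3:F, w5:F, w7:T. ✗
w1: no successors, so [](~q & ~p & ~q) holds vacuously. ✓
w2: successors {w1, w5, w7}; ~q & ~p & ~q there: w1:F, w5:F, w7:T. ✗
w3: no successors, so [](~q & ~p & ~q) holds vacuously. ✓
w4: successors {w1, w3, w7}; ~q & ~p & ~q there: w1:F, w3:F, w7:T. ✗
w5: no successors, so [](~q & ~p & ~q) holds vacuously. ✓
w6: successors {w1, w7}; ~q & ~p & ~q there: w1:F, w7:T. ✗
w7: no successors, so [](~q & ~p & ~q) holds vacuously. ✓
Satisfying worlds: {w1, w3, w5, w7}.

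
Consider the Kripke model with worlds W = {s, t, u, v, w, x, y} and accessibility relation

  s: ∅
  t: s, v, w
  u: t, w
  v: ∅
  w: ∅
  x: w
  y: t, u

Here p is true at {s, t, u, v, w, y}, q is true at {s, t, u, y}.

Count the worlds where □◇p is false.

3

s: no successors, so □◇p holds vacuously. ✓
t: successors {s, v, w}; ◇p there: s:F, v:F, w:F. ✗
u: successors {t, w}; ◇p there: t:T, w:F. ✗
v: no successors, so □◇p holds vacuously. ✓
w: no successors, so □◇p holds vacuously. ✓
x: successors {w}; ◇p there: w:F. ✗
y: successors {t, u}; ◇p there: t:T, u:T. ✓
Satisfying worlds: {s, v, w, y}.
So □◇p fails at the other 3 worlds.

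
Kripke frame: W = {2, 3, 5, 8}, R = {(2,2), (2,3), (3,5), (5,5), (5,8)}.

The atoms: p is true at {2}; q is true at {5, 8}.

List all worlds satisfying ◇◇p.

2: successors {2, 3}; ◇p there: 2:T, 3:F. ✓
3: successors {5}; ◇p there: 5:F. ✗
5: successors {5, 8}; ◇p there: 5:F, 8:F. ✗
8: no successors, so ◇◇p fails. ✗

{2}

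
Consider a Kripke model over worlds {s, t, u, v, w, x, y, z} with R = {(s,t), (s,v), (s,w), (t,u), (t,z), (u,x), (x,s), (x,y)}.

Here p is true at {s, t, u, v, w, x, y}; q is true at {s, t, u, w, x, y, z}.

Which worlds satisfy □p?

s: successors {t, v, w}; p there: t:T, v:T, w:T. ✓
t: successors {u, z}; p there: u:T, z:F. ✗
u: successors {x}; p there: x:T. ✓
v: no successors, so □p holds vacuously. ✓
w: no successors, so □p holds vacuously. ✓
x: successors {s, y}; p there: s:T, y:T. ✓
y: no successors, so □p holds vacuously. ✓
z: no successors, so □p holds vacuously. ✓

{s, u, v, w, x, y, z}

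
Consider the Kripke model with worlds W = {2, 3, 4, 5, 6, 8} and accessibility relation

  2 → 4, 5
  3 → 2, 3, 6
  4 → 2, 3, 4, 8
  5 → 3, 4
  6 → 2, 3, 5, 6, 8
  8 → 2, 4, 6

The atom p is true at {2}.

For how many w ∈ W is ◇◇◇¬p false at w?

2: successors {4, 5}; ◇◇¬p there: 4:T, 5:T. ✓
3: successors {2, 3, 6}; ◇◇¬p there: 2:T, 3:T, 6:T. ✓
4: successors {2, 3, 4, 8}; ◇◇¬p there: 2:T, 3:T, 4:T, 8:T. ✓
5: successors {3, 4}; ◇◇¬p there: 3:T, 4:T. ✓
6: successors {2, 3, 5, 6, 8}; ◇◇¬p there: 2:T, 3:T, 5:T, 6:T, 8:T. ✓
8: successors {2, 4, 6}; ◇◇¬p there: 2:T, 4:T, 6:T. ✓
Satisfying worlds: {2, 3, 4, 5, 6, 8}.
So ◇◇◇¬p fails at the other 0 worlds.

0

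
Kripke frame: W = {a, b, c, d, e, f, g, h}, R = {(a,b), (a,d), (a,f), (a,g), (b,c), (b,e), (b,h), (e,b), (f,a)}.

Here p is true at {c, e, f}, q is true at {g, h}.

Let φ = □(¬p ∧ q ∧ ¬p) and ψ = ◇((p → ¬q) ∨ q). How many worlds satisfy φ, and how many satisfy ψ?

For □(¬p ∧ q ∧ ¬p):
a: successors {b, d, f, g}; ¬p ∧ q ∧ ¬p there: b:F, d:F, f:F, g:T. ✗
b: successors {c, e, h}; ¬p ∧ q ∧ ¬p there: c:F, e:F, h:T. ✗
c: no successors, so □(¬p ∧ q ∧ ¬p) holds vacuously. ✓
d: no successors, so □(¬p ∧ q ∧ ¬p) holds vacuously. ✓
e: successors {b}; ¬p ∧ q ∧ ¬p there: b:F. ✗
f: successors {a}; ¬p ∧ q ∧ ¬p there: a:F. ✗
g: no successors, so □(¬p ∧ q ∧ ¬p) holds vacuously. ✓
h: no successors, so □(¬p ∧ q ∧ ¬p) holds vacuously. ✓
— 4 worlds.
For ◇((p → ¬q) ∨ q):
a: successors {b, d, f, g}; (p → ¬q) ∨ q there: b:T, d:T, f:T, g:T. ✓
b: successors {c, e, h}; (p → ¬q) ∨ q there: c:T, e:T, h:T. ✓
c: no successors, so ◇((p → ¬q) ∨ q) fails. ✗
d: no successors, so ◇((p → ¬q) ∨ q) fails. ✗
e: successors {b}; (p → ¬q) ∨ q there: b:T. ✓
f: successors {a}; (p → ¬q) ∨ q there: a:T. ✓
g: no successors, so ◇((p → ¬q) ∨ q) fails. ✗
h: no successors, so ◇((p → ¬q) ∨ q) fails. ✗
— 4 worlds.

4 and 4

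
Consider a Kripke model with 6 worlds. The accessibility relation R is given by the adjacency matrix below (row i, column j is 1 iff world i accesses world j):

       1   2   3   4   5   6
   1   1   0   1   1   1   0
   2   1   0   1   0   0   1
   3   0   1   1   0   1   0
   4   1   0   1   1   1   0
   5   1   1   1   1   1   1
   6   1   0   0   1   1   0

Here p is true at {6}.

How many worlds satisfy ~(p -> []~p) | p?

1: ~(p -> []~p) is F, p is F. ✗
2: ~(p -> []~p) is F, p is F. ✗
3: ~(p -> []~p) is F, p is F. ✗
4: ~(p -> []~p) is F, p is F. ✗
5: ~(p -> []~p) is F, p is F. ✗
6: ~(p -> []~p) is F, p is T. ✓
Satisfying worlds: {6}.

1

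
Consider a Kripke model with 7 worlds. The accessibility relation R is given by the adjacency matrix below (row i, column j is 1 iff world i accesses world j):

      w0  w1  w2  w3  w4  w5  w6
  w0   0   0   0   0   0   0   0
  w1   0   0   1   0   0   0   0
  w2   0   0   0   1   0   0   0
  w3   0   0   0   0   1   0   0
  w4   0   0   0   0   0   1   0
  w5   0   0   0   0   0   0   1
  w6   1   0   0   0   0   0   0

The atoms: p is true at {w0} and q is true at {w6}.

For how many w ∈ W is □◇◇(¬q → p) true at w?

w0: no successors, so □◇◇(¬q → p) holds vacuously. ✓
w1: successors {w2}; ◇◇(¬q → p) there: w2:F. ✗
w2: successors {w3}; ◇◇(¬q → p) there: w3:F. ✗
w3: successors {w4}; ◇◇(¬q → p) there: w4:T. ✓
w4: successors {w5}; ◇◇(¬q → p) there: w5:T. ✓
w5: successors {w6}; ◇◇(¬q → p) there: w6:F. ✗
w6: successors {w0}; ◇◇(¬q → p) there: w0:F. ✗
Satisfying worlds: {w0, w3, w4}.

3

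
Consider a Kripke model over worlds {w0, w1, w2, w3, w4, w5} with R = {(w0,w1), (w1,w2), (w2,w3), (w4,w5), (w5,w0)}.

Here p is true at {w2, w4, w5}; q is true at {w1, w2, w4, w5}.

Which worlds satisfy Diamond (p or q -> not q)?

{w2, w5}

w0: successors {w1}; p or q -> not q there: w1:F. ✗
w1: successors {w2}; p or q -> not q there: w2:F. ✗
w2: successors {w3}; p or q -> not q there: w3:T. ✓
w3: no successors, so Diamond (p or q -> not q) fails. ✗
w4: successors {w5}; p or q -> not q there: w5:F. ✗
w5: successors {w0}; p or q -> not q there: w0:T. ✓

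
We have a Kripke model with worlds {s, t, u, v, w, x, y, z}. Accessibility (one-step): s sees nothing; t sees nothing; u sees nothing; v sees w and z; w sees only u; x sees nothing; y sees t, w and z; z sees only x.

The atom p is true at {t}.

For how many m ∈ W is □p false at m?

s: no successors, so □p holds vacuously. ✓
t: no successors, so □p holds vacuously. ✓
u: no successors, so □p holds vacuously. ✓
v: successors {w, z}; p there: w:F, z:F. ✗
w: successors {u}; p there: u:F. ✗
x: no successors, so □p holds vacuously. ✓
y: successors {t, w, z}; p there: t:T, w:F, z:F. ✗
z: successors {x}; p there: x:F. ✗
Satisfying worlds: {s, t, u, x}.
So □p fails at the other 4 worlds.

4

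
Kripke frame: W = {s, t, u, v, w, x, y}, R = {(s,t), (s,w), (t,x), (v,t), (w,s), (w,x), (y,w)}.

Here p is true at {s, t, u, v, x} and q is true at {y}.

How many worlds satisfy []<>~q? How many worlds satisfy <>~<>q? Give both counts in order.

5 and 5

For []<>~q:
s: successors {t, w}; <>~q there: t:T, w:T. ✓
t: successors {x}; <>~q there: x:F. ✗
u: no successors, so []<>~q holds vacuously. ✓
v: successors {t}; <>~q there: t:T. ✓
w: successors {s, x}; <>~q there: s:T, x:F. ✗
x: no successors, so []<>~q holds vacuously. ✓
y: successors {w}; <>~q there: w:T. ✓
— 5 worlds.
For <>~<>q:
s: successors {t, w}; ~<>q there: t:T, w:T. ✓
t: successors {x}; ~<>q there: x:T. ✓
u: no successors, so <>~<>q fails. ✗
v: successors {t}; ~<>q there: t:T. ✓
w: successors {s, x}; ~<>q there: s:T, x:T. ✓
x: no successors, so <>~<>q fails. ✗
y: successors {w}; ~<>q there: w:T. ✓
— 5 worlds.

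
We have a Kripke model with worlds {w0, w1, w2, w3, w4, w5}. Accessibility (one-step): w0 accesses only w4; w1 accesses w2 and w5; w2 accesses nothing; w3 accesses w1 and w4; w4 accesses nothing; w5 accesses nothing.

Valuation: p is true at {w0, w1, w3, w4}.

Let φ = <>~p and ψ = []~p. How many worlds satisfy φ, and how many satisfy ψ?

1 and 4

For <>~p:
w0: successors {w4}; ~p there: w4:F. ✗
w1: successors {w2, w5}; ~p there: w2:T, w5:T. ✓
w2: no successors, so <>~p fails. ✗
w3: successors {w1, w4}; ~p there: w1:F, w4:F. ✗
w4: no successors, so <>~p fails. ✗
w5: no successors, so <>~p fails. ✗
— 1 world.
For []~p:
w0: successors {w4}; ~p there: w4:F. ✗
w1: successors {w2, w5}; ~p there: w2:T, w5:T. ✓
w2: no successors, so []~p holds vacuously. ✓
w3: successors {w1, w4}; ~p there: w1:F, w4:F. ✗
w4: no successors, so []~p holds vacuously. ✓
w5: no successors, so []~p holds vacuously. ✓
— 4 worlds.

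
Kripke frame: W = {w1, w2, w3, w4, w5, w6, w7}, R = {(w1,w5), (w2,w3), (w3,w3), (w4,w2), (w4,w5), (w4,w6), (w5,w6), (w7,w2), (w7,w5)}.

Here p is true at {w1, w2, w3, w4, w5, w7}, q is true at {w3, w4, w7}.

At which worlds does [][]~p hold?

w1: successors {w5}; []~p there: w5:T. ✓
w2: successors {w3}; []~p there: w3:F. ✗
w3: successors {w3}; []~p there: w3:F. ✗
w4: successors {w2, w5, w6}; []~p there: w2:F, w5:T, w6:T. ✗
w5: successors {w6}; []~p there: w6:T. ✓
w6: no successors, so [][]~p holds vacuously. ✓
w7: successors {w2, w5}; []~p there: w2:F, w5:T. ✗

{w1, w5, w6}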